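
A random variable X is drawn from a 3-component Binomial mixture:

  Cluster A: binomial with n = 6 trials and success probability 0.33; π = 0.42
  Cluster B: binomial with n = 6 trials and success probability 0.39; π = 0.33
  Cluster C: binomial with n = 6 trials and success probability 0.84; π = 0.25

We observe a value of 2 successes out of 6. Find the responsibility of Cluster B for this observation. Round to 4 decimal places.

0.4268

The responsibility of component k is w_k f_k(x) divided by Σ_j w_j f_j(x).
Component likelihoods at x = 2 successes out of 6:
  p_A = 0.329169
  p_B = 0.315893
  p_C = 0.00693633
Multiply by the mixture weights:
  w_A·p_A = 0.42 × 0.329169 = 0.138251
  w_B·p_B = 0.33 × 0.315893 = 0.104245
  w_C·p_C = 0.25 × 0.00693633 = 0.00173408
Sum: 0.138251 + 0.104245 + 0.00173408 = 0.24423
P(Cluster B | 2 successes out of 6) = 0.104245 / 0.24423 ≈ 0.4268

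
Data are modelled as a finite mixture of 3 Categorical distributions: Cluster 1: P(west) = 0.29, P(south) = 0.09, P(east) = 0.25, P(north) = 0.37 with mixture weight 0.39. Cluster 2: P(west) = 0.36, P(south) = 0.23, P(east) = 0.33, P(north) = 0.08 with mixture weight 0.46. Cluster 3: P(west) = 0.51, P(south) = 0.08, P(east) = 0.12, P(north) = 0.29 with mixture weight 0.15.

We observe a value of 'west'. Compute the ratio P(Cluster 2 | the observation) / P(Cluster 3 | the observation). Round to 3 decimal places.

Posterior odds = (w_i f_i(x)) / (w_j f_j(x)); the normalising sum cancels.
Component likelihoods at x = 'west':
  L_1 = 0.29
  L_2 = 0.36
  L_3 = 0.51
Posterior odds = (w_2·L_2) / (w_3·L_3) = (0.46·0.36) / (0.15·0.51) = 0.1656 / 0.0765 ≈ 2.165

2.165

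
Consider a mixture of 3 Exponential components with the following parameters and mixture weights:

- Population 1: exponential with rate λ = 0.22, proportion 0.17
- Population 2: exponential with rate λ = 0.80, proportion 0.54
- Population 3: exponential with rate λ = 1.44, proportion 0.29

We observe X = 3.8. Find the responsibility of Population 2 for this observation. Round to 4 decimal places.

0.5349

Posterior ∝ prior × likelihood, so P(k | x) ∝ P(Z=k) f_k(x); normalise over all components.
Component likelihoods at x = 3.8:
  L_1 = 0.095357
  L_2 = 0.0382679
  L_3 = 0.00605206
Prior × likelihood for each component:
  P(Z=1)·L_1 = 0.17 × 0.095357 = 0.0162107
  P(Z=2)·L_2 = 0.54 × 0.0382679 = 0.0206647
  P(Z=3)·L_3 = 0.29 × 0.00605206 = 0.0017551
Denominator: 0.0162107 + 0.0206647 + 0.0017551 = 0.0386305
P(Population 2 | the observation) ≈ 0.5349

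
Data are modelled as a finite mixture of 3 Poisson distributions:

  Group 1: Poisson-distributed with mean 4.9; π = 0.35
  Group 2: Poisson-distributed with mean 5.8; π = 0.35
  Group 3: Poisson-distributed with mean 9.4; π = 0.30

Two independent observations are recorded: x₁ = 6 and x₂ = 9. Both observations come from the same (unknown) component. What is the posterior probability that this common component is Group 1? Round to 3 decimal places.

The responsibility of component k is P(Z=k) f_k(x) divided by Σ_j P(Z=j) f_j(x).
Since both observations come from the same component, the likelihood for component k is f_k(x₁)·f_k(x₂).
  p_1 = [0.143153] × [0.0334163] = 0.00478365
  p_2 = [0.160076] × [0.0619699] = 0.00991992
  p_3 = [0.0792623] × [0.130623] = 0.0103535
Prior × likelihood for each component:
  P(Z=1)·p_1 = 0.35 × 0.00478365 = 0.00167428
  P(Z=2)·p_2 = 0.35 × 0.00991992 = 0.00347197
  P(Z=3)·p_3 = 0.30 × 0.0103535 = 0.00310604
Sum: 0.00167428 + 0.00347197 + 0.00310604 = 0.00825229
P(Group 1 | data) = 0.00167428 / 0.00825229 ≈ 0.203

0.203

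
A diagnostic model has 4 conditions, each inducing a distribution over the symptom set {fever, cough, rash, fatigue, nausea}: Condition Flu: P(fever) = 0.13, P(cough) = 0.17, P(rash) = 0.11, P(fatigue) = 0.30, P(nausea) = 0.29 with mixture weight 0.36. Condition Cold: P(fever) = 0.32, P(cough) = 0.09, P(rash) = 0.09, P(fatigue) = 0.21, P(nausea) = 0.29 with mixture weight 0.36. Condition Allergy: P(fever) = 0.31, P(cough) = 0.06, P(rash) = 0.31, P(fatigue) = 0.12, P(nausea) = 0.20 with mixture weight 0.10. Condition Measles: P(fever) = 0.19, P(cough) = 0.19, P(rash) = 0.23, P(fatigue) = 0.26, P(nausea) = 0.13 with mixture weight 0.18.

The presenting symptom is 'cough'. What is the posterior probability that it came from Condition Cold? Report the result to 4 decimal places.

Posterior ∝ prior × likelihood, so P(k | x) ∝ π_k f_k(x); normalise over all components.
Evaluate each component's likelihood at the observed value:
  L_Flu = 0.17
  L_Cold = 0.09
  L_Allergy = 0.06
  L_Measles = 0.19
Prior × likelihood for each component:
  π_Flu·L_Flu = 0.36 × 0.17 = 0.0612
  π_Cold·L_Cold = 0.36 × 0.09 = 0.0324
  π_Allergy·L_Allergy = 0.10 × 0.06 = 0.006
  π_Measles·L_Measles = 0.18 × 0.19 = 0.0342
Denominator: 0.0612 + 0.0324 + 0.006 + 0.0342 = 0.1338
P(Condition Cold | x) ≈ 0.2422

0.2422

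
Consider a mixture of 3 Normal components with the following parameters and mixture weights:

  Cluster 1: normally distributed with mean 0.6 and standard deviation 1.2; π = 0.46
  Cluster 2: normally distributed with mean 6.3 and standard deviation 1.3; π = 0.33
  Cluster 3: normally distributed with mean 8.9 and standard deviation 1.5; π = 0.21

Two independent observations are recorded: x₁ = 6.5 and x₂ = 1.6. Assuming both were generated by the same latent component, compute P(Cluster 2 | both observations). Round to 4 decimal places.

0.9948

Posterior ∝ prior × likelihood, so P(k | x) ∝ w_k f_k(x); normalise over all components.
Since both observations come from the same component, the likelihood for component k is f_k(x₁)·f_k(x₂).
  f_1 = [1.87282e-06] × [0.234927] = 4.39975e-07
  f_2 = [0.303268] × [0.000445281] = 0.00013504
  f_3 = [0.0739472] × [1.91341e-06] = 1.41491e-07
Multiply by the mixture weights:
  w_1·f_1 = 0.46 × 4.39975e-07 = 2.02388e-07
  w_2·f_2 = 0.33 × 0.00013504 = 4.45631e-05
  w_3·f_3 = 0.21 × 1.41491e-07 = 2.97131e-08
Sum: 2.02388e-07 + 4.45631e-05 + 2.97131e-08 = 4.47952e-05
P(Cluster 2 | x₁, x₂) = 4.45631e-05 / 4.47952e-05 ≈ 0.9948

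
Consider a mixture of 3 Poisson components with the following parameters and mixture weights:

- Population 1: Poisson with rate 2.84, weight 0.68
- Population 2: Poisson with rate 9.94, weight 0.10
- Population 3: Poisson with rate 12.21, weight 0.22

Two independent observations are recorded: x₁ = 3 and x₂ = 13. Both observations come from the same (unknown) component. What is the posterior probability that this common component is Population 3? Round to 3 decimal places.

0.382

Apply Bayes' rule: the posterior for each component is proportional to its prior times its likelihood at x.
Since both observations come from the same component, the likelihood for component k is f_k(x₁)·f_k(x₂).
  f_1 = [e^(−2.84)·2.84^3/3! = 0.223053] × [7.33604e-06] = 1.63632e-06
  f_2 = [e^(−9.94)·9.94^3/3! = 0.00789079] × [0.0715905] = 0.000564906
  f_3 = [e^(−12.21)·12.21^3/3! = 0.00151098] × [0.107223] = 0.000162012
Unnormalised posteriors:
  w_1·f_1 = 0.68 × 1.63632e-06 = 1.1127e-06
  w_2·f_2 = 0.10 × 0.000564906 = 5.64906e-05
  w_3·f_3 = 0.22 × 0.000162012 = 3.56427e-05
Marginal: 1.1127e-06 + 5.64906e-05 + 3.56427e-05 = 9.3246e-05
P(Population 3 | x) ≈ 0.382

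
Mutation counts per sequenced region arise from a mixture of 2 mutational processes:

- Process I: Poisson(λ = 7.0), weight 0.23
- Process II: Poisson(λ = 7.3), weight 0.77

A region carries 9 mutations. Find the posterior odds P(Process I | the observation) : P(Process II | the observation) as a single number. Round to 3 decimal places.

0.276

Only the two components matter; the odds are (w_i f_i(x)) / (w_j f_j(x)).
Poisson probabilities:
  p_I = 0.101405
  p_II = 0.109596
Posterior odds = (w_I·p_I) / (w_II·p_II) = (0.23·0.101405) / (0.77·0.109596) = 0.0233231 / 0.0843886 ≈ 0.276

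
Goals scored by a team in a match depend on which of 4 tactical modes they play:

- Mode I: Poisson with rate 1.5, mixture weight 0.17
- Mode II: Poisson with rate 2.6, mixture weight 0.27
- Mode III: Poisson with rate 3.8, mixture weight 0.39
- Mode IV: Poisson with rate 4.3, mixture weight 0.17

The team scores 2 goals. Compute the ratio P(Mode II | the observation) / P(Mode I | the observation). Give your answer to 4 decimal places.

Only the two components matter; the odds are (w_i f_i(x)) / (w_j f_j(x)).
Evaluate each component's likelihood at the observed value:
  L_I = 0.251021
  L_II = 0.251045
  L_III = 0.161517
  L_IV = 0.125441
0.0677821 / 0.0426736 ≈ 1.5884

1.5884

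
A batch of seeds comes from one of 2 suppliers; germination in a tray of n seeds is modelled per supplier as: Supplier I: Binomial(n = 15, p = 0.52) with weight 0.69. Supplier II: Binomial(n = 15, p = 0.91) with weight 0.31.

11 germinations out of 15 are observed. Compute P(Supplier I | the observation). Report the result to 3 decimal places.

The responsibility of component k is w_k f_k(x) divided by Σ_j w_j f_j(x).
Component likelihoods at x = 11 germinations out of 15:
  f_I = C(15,11)·0.52^11·0.48^4 = 1365·0.000751687·0.0530842 = 0.0544671
  f_II = C(15,11)·0.91^11·0.09^4 = 1365·0.354369·6.561e-05 = 0.0317364
Unnormalised posteriors:
  w_I·f_I = 0.69 × 0.0544671 = 0.0375823
  w_II·f_II = 0.31 × 0.0317364 = 0.00983829
Sum: 0.0375823 + 0.00983829 = 0.0474206
P(Supplier I | 11 germinations out of 15) ≈ 0.793

0.793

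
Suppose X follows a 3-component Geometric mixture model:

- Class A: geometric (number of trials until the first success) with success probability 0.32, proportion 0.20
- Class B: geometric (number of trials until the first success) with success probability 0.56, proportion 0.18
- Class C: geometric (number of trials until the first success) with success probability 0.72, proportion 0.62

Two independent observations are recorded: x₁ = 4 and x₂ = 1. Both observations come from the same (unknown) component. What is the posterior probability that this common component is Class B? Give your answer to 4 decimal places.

The responsibility of component k is w_k f_k(x) divided by Σ_j w_j f_j(x).
Since both observations come from the same component, the likelihood for component k is f_k(x₁)·f_k(x₂).
  L_A = [0.32·(1−0.32)^3 = 0.32·0.314432 = 0.100618] × [0.32] = 0.0321978
  L_B = [0.56·(1−0.56)^3 = 0.56·0.085184 = 0.047703] × [0.56] = 0.0267137
  L_C = [0.72·(1−0.72)^3 = 0.72·0.021952 = 0.0158054] × [0.72] = 0.0113799
Multiply by the mixture weights:
  w_A·L_A = 0.20 × 0.0321978 = 0.00643957
  w_B·L_B = 0.18 × 0.0267137 = 0.00480847
  w_C·L_C = 0.62 × 0.0113799 = 0.00705555
Normaliser: 0.00643957 + 0.00480847 + 0.00705555 = 0.0183036
So the posterior for Class B is 0.00480847 / 0.0183036 ≈ 0.2627.

0.2627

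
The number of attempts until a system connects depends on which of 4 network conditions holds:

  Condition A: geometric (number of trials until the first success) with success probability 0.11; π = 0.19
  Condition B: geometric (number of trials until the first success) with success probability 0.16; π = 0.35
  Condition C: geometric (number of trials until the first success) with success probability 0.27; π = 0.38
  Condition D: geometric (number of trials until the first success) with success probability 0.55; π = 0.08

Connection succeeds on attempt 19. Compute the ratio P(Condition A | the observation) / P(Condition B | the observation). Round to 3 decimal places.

1.057

Posterior odds = (P(Z=i) f_i(x)) / (P(Z=j) f_j(x)); the normalising sum cancels.
Evaluate each component's likelihood at the observed value:
  L_A = 0.0135025
  L_B = 0.00693661
  L_C = 0.000935783
  L_D = 3.14911e-07
Odds = (0.19/0.35) × (0.0135025/0.00693661) = 0.542857 × 1.94655 ≈ 1.057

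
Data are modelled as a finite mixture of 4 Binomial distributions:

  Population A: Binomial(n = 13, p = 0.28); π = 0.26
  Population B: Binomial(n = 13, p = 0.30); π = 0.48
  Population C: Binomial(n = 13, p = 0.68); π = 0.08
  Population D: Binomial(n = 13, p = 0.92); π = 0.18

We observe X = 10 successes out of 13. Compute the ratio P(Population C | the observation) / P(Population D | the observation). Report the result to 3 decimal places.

1.384

Since P(k|x) ∝ P(Z=k) f_k(x), the posterior odds are P(Z=i) f_i(x) / (P(Z=j) f_j(x)).
Binomial probabilities:
  p_A = 0.000316187
  p_B = 0.000579259
  p_C = 0.198109
  p_D = 0.0636084
Posterior odds = (P(Z=C)·p_C) / (P(Z=D)·p_D) = (0.08·0.198109) / (0.18·0.0636084) = 0.0158488 / 0.0114495 ≈ 1.384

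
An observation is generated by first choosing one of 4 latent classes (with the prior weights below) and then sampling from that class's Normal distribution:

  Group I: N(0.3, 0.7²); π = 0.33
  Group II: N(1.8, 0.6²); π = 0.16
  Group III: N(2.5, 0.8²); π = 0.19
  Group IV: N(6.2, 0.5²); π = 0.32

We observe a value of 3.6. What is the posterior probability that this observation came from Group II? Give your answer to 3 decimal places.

Posterior ∝ prior × likelihood, so P(k | x) ∝ w_k f_k(x); normalise over all components.
Component likelihoods at x = 3.6:
  L_I = (1/(0.7·√(2π)))·exp(−(3.6−0.3)²/(2·0.7²)) = 0.569918·exp(-11.11224) = 8.50796e-06
  L_II = (1/(0.6·√(2π)))·exp(−(3.6−1.8)²/(2·0.6²)) = 0.664904·exp(-4.50000) = 0.00738641
  L_III = (1/(0.8·√(2π)))·exp(−(3.6−2.5)²/(2·0.8²)) = 0.498678·exp(-0.94531) = 0.193765
  L_IV = (1/(0.5·√(2π)))·exp(−(3.6−6.2)²/(2·0.5²)) = 0.797885·exp(-13.52000) = 1.07221e-06
Weight by the priors:
  w_I·L_I = 0.33 × 8.50796e-06 = 2.80763e-06
  w_II·L_II = 0.16 × 0.00738641 = 0.00118183
  w_III·L_III = 0.19 × 0.193765 = 0.0368154
  w_IV·L_IV = 0.32 × 1.07221e-06 = 3.43106e-07
Evidence: 2.80763e-06 + 0.00118183 + 0.0368154 + 3.43106e-07 = 0.0380004
Responsibility of Group II: 0.00118183 / 0.0380004 ≈ 0.031

0.031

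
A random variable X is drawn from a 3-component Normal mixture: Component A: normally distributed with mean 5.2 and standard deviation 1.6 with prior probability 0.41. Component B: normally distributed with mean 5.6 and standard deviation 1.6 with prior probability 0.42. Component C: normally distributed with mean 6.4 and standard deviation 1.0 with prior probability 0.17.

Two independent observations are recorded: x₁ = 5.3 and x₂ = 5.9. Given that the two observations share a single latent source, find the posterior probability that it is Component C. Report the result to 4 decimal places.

0.2125

The responsibility of component k is π_k f_k(x) divided by Σ_j π_j f_j(x).
Since both observations come from the same component, the likelihood for component k is f_k(x₁)·f_k(x₂).
  p_A = [(1/(1.6·√(2π)))·exp(−(5.3−5.2)²/(2·1.6²)) = 0.249339·exp(-0.00195) = 0.248852] × [0.226583] = 0.0563857
  p_B = [(1/(1.6·√(2π)))·exp(−(5.3−5.6)²/(2·1.6²)) = 0.249339·exp(-0.01758) = 0.244994] × [0.244994] = 0.0600222
  p_C = [(1/(1.0·√(2π)))·exp(−(5.3−6.4)²/(2·1.0²)) = 0.398942·exp(-0.60500) = 0.217852] × [0.352065] = 0.0766982
Unnormalised posteriors:
  π_A·p_A = 0.41 × 0.0563857 = 0.0231181
  π_B·p_B = 0.42 × 0.0600222 = 0.0252093
  π_C·p_C = 0.17 × 0.0766982 = 0.0130387
Evidence: 0.0231181 + 0.0252093 + 0.0130387 = 0.0613661
P(Component C | x₁,x₂) = 0.0130387 / 0.0613661 ≈ 0.2125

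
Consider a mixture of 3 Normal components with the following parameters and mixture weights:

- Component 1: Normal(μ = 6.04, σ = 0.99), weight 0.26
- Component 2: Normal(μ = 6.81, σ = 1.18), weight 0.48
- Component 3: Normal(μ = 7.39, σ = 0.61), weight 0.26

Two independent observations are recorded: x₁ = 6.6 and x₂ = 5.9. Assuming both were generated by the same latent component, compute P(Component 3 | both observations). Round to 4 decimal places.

0.0311

By Bayes' theorem, P(k | x) = P(Z=k) f_k(x) / Σ_j P(Z=j) f_j(x).
Since both observations come from the same component, the likelihood for component k is f_k(x₁)·f_k(x₂).
  f_1 = [(1/(0.99·√(2π)))·exp(−(6.6−6.04)²/(2·0.99²)) = 0.402972·exp(-0.15998) = 0.343396] × [0.398963] = 0.137002
  f_2 = [(1/(1.18·√(2π)))·exp(−(6.6−6.81)²/(2·1.18²)) = 0.338087·exp(-0.01584) = 0.332775] × [0.251122] = 0.083567
  f_3 = [(1/(0.61·√(2π)))·exp(−(6.6−7.39)²/(2·0.61²)) = 0.654004·exp(-0.83862) = 0.282731] × [0.0331125] = 0.0093619
Multiply by the mixture weights:
  P(Z=1)·f_1 = 0.26 × 0.137002 = 0.0356205
  P(Z=2)·f_2 = 0.48 × 0.083567 = 0.0401122
  P(Z=3)·f_3 = 0.26 × 0.0093619 = 0.0024341
Denominator: 0.0356205 + 0.0401122 + 0.0024341 = 0.0781668
P(Component 3 | x) ≈ 0.0311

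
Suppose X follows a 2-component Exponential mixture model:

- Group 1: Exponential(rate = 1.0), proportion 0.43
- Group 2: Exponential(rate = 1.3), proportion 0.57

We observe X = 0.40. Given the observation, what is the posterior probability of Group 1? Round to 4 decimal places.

Posterior ∝ prior × likelihood, so P(k | x) ∝ P(Z=k) f_k(x); normalise over all components.
Component likelihoods at x = 0.40:
  p_1 = 0.67032
  p_2 = 0.772877
Weight by the priors:
  P(Z=1)·p_1 = 0.43 × 0.67032 = 0.288238
  P(Z=2)·p_2 = 0.57 × 0.772877 = 0.44054
Evidence: 0.288238 + 0.44054 = 0.728777
So the posterior for Group 1 is 0.288238 / 0.728777 ≈ 0.3955.

0.3955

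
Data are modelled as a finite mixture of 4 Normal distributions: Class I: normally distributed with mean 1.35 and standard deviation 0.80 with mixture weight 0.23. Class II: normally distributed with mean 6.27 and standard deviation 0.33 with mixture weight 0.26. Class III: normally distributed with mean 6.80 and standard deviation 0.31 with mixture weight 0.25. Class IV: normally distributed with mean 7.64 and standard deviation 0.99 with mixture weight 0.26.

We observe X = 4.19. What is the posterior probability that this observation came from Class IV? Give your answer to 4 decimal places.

0.5346

P(component k | x) = P(Z=k)·f_k(x) / marginal(x), where marginal(x) = Σ_j P(Z=j)·f_j(x).
Evaluate each component's likelihood at the observed value:
  p_I = (1/(0.80·√(2π)))·exp(−(4.19−1.35)²/(2·0.80²)) = 0.498678·exp(-6.30125) = 0.000914581
  p_II = (1/(0.33·√(2π)))·exp(−(4.19−6.27)²/(2·0.33²)) = 1.208916·exp(-19.86410) = 2.85449e-09
  p_III = (1/(0.31·√(2π)))·exp(−(4.19−6.80)²/(2·0.31²)) = 1.286911·exp(-35.44277) = 5.21135e-16
  p_IV = (1/(0.99·√(2π)))·exp(−(4.19−7.64)²/(2·0.99²)) = 0.402972·exp(-6.07208) = 0.000929399
Weight by the priors:
  P(Z=I)·p_I = 0.23 × 0.000914581 = 0.000210354
  P(Z=II)·p_II = 0.26 × 2.85449e-09 = 7.42168e-10
  P(Z=III)·p_III = 0.25 × 5.21135e-16 = 1.30284e-16
  P(Z=IV)·p_IV = 0.26 × 0.000929399 = 0.000241644
Sum: 0.000210354 + 7.42168e-10 + 1.30284e-16 + 0.000241644 = 0.000451998
So the posterior for Class IV is 0.000241644 / 0.000451998 ≈ 0.5346.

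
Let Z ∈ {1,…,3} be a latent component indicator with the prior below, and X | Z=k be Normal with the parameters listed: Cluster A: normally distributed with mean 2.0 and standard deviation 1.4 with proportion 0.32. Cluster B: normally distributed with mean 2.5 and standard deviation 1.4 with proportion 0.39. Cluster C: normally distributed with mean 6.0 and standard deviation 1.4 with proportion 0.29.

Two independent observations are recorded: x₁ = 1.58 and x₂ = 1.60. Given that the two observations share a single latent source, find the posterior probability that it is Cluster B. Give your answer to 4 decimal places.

Posterior ∝ prior × likelihood, so P(k | x) ∝ π_k f_k(x); normalise over all components.
Since both observations come from the same component, the likelihood for component k is f_k(x₁)·f_k(x₂).
  f_A = [(1/(1.4·√(2π)))·exp(−(1.58−2.0)²/(2·1.4²)) = 0.284959·exp(-0.04500) = 0.27242] × [0.273562] = 0.0745237
  f_B = [(1/(1.4·√(2π)))·exp(−(1.58−2.5)²/(2·1.4²)) = 0.284959·exp(-0.21592) = 0.22962] × [0.231762] = 0.0532173
  f_C = [(1/(1.4·√(2π)))·exp(−(1.58−6.0)²/(2·1.4²)) = 0.284959·exp(-4.98378) = 0.00195144] × [0.00204126] = 3.98341e-06
Weight by the priors:
  π_A·f_A = 0.32 × 0.0745237 = 0.0238476
  π_B·f_B = 0.39 × 0.0532173 = 0.0207547
  π_C·f_C = 0.29 × 3.98341e-06 = 1.15519e-06
Evidence: 0.0238476 + 0.0207547 + 1.15519e-06 = 0.0446035
P(Cluster B | x) ≈ 0.4653

0.4653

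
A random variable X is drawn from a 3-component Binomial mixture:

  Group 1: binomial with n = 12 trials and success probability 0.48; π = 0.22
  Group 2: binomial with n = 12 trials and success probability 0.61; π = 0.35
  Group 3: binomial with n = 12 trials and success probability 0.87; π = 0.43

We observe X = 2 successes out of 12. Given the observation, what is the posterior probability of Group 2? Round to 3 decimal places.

Posterior ∝ prior × likelihood, so P(k | x) ∝ w_k f_k(x); normalise over all components.
Evaluate each component's likelihood at the observed value:
  p_1 = 0.0219816
  p_2 = 0.00199917
  p_3 = 6.88678e-08
Weight by the priors:
  w_1·p_1 = 0.22 × 0.0219816 = 0.00483596
  w_2·p_2 = 0.35 × 0.00199917 = 0.000699709
  w_3·p_3 = 0.43 × 6.88678e-08 = 2.96131e-08
Evidence: 0.00483596 + 0.000699709 + 2.96131e-08 = 0.0055357
P(Group 2 | data) = 0.000699709 / 0.0055357 ≈ 0.126

0.126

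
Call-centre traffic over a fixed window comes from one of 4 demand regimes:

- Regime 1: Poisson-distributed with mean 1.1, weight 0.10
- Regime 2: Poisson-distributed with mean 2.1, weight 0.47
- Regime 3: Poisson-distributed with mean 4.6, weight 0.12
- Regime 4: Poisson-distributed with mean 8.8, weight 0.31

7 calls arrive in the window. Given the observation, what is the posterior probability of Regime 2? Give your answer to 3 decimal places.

Apply Bayes' rule: the posterior for each component is proportional to its prior times its likelihood at x.
Evaluate each component's likelihood at the observed value:
  L_1 = 0.000128705
  L_2 = 0.00437609
  L_3 = 0.08692
  L_4 = 0.122224
Multiply by the mixture weights:
  π_1·L_1 = 0.10 × 0.000128705 = 1.28705e-05
  π_2·L_2 = 0.47 × 0.00437609 = 0.00205676
  π_3·L_3 = 0.12 × 0.08692 = 0.0104304
  π_4·L_4 = 0.31 × 0.122224 = 0.0378895
Marginal: 1.28705e-05 + 0.00205676 + 0.0104304 + 0.0378895 = 0.0503895
P(Regime 2 | x) ≈ 0.041

0.041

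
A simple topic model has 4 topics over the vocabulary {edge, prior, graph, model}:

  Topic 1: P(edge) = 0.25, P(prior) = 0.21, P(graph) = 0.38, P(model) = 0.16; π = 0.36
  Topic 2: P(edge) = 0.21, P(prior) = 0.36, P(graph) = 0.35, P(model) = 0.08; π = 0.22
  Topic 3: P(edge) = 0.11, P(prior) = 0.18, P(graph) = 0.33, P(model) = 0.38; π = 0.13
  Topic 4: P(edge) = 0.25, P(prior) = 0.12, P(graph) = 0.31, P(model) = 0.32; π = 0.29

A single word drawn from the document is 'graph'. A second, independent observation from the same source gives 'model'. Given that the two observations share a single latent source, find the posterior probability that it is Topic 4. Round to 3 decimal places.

0.393

By Bayes' theorem, P(k | x) = w_k f_k(x) / Σ_j w_j f_j(x).
Since both observations come from the same component, the likelihood for component k is f_k(x₁)·f_k(x₂).
  L_1 = [0.38] × [0.16] = 0.0608
  L_2 = [0.35] × [0.08] = 0.028
  L_3 = [0.33] × [0.38] = 0.1254
  L_4 = [0.31] × [0.32] = 0.0992
Unnormalised posteriors:
  w_1·L_1 = 0.36 × 0.0608 = 0.021888
  w_2·L_2 = 0.22 × 0.028 = 0.00616
  w_3·L_3 = 0.13 × 0.1254 = 0.016302
  w_4·L_4 = 0.29 × 0.0992 = 0.028768
Denominator: 0.021888 + 0.00616 + 0.016302 + 0.028768 = 0.073118
Responsibility of Topic 4: 0.028768 / 0.073118 ≈ 0.393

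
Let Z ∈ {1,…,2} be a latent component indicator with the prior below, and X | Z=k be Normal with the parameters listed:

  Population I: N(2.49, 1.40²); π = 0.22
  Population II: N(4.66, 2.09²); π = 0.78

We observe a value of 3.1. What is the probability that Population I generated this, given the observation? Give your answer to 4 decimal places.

0.3360

P(component k | x) = π_k·f_k(x) / marginal(x), where marginal(x) = Σ_j π_j·f_j(x).
Component likelihoods at x = 3.1:
  L_I = 0.259154
  L_II = 0.144472
Unnormalised posteriors:
  π_I·L_I = 0.22 × 0.259154 = 0.0570138
  π_II·L_II = 0.78 × 0.144472 = 0.112688
Marginal: 0.0570138 + 0.112688 = 0.169702
P(Population I | data) = 0.0570138 / 0.169702 ≈ 0.3360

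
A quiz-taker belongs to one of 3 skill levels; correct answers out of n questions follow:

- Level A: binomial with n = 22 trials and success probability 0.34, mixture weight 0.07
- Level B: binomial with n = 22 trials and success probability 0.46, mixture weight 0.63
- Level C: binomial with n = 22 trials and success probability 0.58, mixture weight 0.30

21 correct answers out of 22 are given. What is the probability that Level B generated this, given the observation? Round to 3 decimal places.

0.020

Posterior ∝ prior × likelihood, so P(k | x) ∝ P(Z=k) f_k(x); normalise over all components.
Binomial probabilities:
  L_A = 2.10389e-09
  L_B = 9.83402e-07
  L_C = 9.94626e-05
Multiply by the mixture weights:
  P(Z=A)·L_A = 0.07 × 2.10389e-09 = 1.47273e-10
  P(Z=B)·L_B = 0.63 × 9.83402e-07 = 6.19543e-07
  P(Z=C)·L_C = 0.30 × 9.94626e-05 = 2.98388e-05
Denominator: 1.47273e-10 + 6.19543e-07 + 2.98388e-05 = 3.04585e-05
P(Level B | x) = 6.19543e-07 / 3.04585e-05 ≈ 0.020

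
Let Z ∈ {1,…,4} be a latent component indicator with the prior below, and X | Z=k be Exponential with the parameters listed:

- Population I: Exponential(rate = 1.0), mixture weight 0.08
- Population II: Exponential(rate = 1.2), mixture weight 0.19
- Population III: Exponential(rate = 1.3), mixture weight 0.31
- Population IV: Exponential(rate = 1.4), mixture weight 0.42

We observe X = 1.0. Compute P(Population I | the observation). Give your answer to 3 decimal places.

Apply Bayes' rule: the posterior for each component is proportional to its prior times its likelihood at x.
Evaluate each component's likelihood at the observed value:
  p_I = 1.0·e^(−1.0·1.0) = 1.0·e^(−1.0000) = 0.367879
  p_II = 1.2·e^(−1.2·1.0) = 1.2·e^(−1.2000) = 0.361433
  p_III = 1.3·e^(−1.3·1.0) = 1.3·e^(−1.3000) = 0.354291
  p_IV = 1.4·e^(−1.4·1.0) = 1.4·e^(−1.4000) = 0.345236
Prior × likelihood for each component:
  P(Z=I)·p_I = 0.08 × 0.367879 = 0.0294304
  P(Z=II)·p_II = 0.19 × 0.361433 = 0.0686723
  P(Z=III)·p_III = 0.31 × 0.354291 = 0.10983
  P(Z=IV)·p_IV = 0.42 × 0.345236 = 0.144999
Evidence: 0.0294304 + 0.0686723 + 0.10983 + 0.144999 = 0.352932
So the posterior for Population I is 0.0294304 / 0.352932 ≈ 0.083.

0.083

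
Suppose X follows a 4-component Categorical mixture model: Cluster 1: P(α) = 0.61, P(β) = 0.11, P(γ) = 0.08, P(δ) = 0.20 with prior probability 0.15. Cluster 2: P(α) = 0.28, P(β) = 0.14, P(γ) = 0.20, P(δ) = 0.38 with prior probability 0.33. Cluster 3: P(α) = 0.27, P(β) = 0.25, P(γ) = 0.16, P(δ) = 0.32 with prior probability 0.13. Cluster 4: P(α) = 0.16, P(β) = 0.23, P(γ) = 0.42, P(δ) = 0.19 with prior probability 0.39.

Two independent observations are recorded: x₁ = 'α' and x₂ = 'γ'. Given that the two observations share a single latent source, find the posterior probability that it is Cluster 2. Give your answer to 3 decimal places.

P(component k | x) = w_k·f_k(x) / marginal(x), where marginal(x) = Σ_j w_j·f_j(x).
Since both observations come from the same component, the likelihood for component k is f_k(x₁)·f_k(x₂).
  f_1 = [0.61] × [0.08] = 0.0488
  f_2 = [0.28] × [0.2] = 0.056
  f_3 = [0.27] × [0.16] = 0.0432
  f_4 = [0.16] × [0.42] = 0.0672
Unnormalised posteriors:
  w_1·f_1 = 0.15 × 0.0488 = 0.00732
  w_2·f_2 = 0.33 × 0.056 = 0.01848
  w_3·f_3 = 0.13 × 0.0432 = 0.005616
  w_4·f_4 = 0.39 × 0.0672 = 0.026208
Evidence: 0.00732 + 0.01848 + 0.005616 + 0.026208 = 0.057624
So the posterior for Cluster 2 is 0.01848 / 0.057624 ≈ 0.321.

0.321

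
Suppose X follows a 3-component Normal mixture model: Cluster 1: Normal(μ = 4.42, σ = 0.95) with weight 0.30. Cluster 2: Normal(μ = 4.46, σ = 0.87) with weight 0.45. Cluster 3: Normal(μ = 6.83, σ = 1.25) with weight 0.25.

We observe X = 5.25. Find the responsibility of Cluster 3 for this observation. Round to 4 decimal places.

Posterior ∝ prior × likelihood, so P(k | x) ∝ w_k f_k(x); normalise over all components.
Normal densities:
  f_1 = (1/(0.95·√(2π)))·exp(−(5.25−4.42)²/(2·0.95²)) = 0.419939·exp(-0.38166) = 0.286703
  f_2 = (1/(0.87·√(2π)))·exp(−(5.25−4.46)²/(2·0.87²)) = 0.458554·exp(-0.41227) = 0.303629
  f_3 = (1/(1.25·√(2π)))·exp(−(5.25−6.83)²/(2·1.25²)) = 0.319154·exp(-0.79885) = 0.14357
Multiply by the mixture weights:
  w_1·f_1 = 0.30 × 0.286703 = 0.086011
  w_2·f_2 = 0.45 × 0.303629 = 0.136633
  w_3·f_3 = 0.25 × 0.14357 = 0.0358926
Normaliser: 0.086011 + 0.136633 + 0.0358926 = 0.258536
So the posterior for Cluster 3 is 0.0358926 / 0.258536 ≈ 0.1388.

0.1388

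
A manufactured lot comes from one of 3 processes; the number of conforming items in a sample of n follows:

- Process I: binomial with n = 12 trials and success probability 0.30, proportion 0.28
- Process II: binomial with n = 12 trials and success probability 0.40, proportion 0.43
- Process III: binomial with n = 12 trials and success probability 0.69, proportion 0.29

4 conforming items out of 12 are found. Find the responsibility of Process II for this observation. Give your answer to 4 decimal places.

0.5755

By Bayes' theorem, P(k | x) = P(Z=k) f_k(x) / Σ_j P(Z=j) f_j(x).
Evaluate each component's likelihood at the observed value:
  f_I = C(12,4)·0.30^4·0.70^8 = 495·0.0081·0.057648 = 0.23114
  f_II = C(12,4)·0.40^4·0.60^8 = 495·0.0256·0.0167962 = 0.212841
  f_III = C(12,4)·0.69^4·0.31^8 = 495·0.226671·8.52891e-05 = 0.00956963
Unnormalised posteriors:
  P(Z=I)·f_I = 0.28 × 0.23114 = 0.0647191
  P(Z=II)·f_II = 0.43 × 0.212841 = 0.0915216
  P(Z=III)·f_III = 0.29 × 0.00956963 = 0.00277519
Marginal: 0.0647191 + 0.0915216 + 0.00277519 = 0.159016
P(Process II | x) ≈ 0.5755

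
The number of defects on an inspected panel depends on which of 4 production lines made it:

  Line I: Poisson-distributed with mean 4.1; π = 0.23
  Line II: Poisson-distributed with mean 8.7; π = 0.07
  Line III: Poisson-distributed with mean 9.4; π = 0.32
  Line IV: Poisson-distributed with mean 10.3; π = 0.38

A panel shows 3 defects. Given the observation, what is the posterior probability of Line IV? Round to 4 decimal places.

Posterior ∝ prior × likelihood, so P(k | x) ∝ π_k f_k(x); normalise over all components.
Poisson probabilities:
  f_I = e^(−4.1)·4.1^3/3! = 0.190368
  f_II = e^(−8.7)·8.7^3/3! = 0.0182829
  f_III = e^(−9.4)·9.4^3/3! = 0.0114515
  f_IV = e^(−10.3)·10.3^3/3! = 0.0061253
Multiply by the mixture weights:
  π_I·f_I = 0.23 × 0.190368 = 0.0437845
  π_II·f_II = 0.07 × 0.0182829 = 0.0012798
  π_III·f_III = 0.32 × 0.0114515 = 0.0036645
  π_IV·f_IV = 0.38 × 0.0061253 = 0.00232761
Denominator: 0.0437845 + 0.0012798 + 0.0036645 + 0.00232761 = 0.0510564
So the posterior for Line IV is 0.00232761 / 0.0510564 ≈ 0.0456.

0.0456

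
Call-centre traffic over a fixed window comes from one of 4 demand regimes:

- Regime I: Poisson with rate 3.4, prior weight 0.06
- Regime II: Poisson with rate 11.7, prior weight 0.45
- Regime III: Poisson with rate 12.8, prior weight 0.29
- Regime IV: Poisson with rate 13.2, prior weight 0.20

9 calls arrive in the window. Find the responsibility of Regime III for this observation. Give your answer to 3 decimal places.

P(component k | x) = w_k·f_k(x) / marginal(x), where marginal(x) = Σ_j w_j·f_j(x).
Component likelihoods at x = 9 calls:
  f_I = e^(−3.4)·3.4^9/9! = 0.00558401
  f_II = e^(−11.7)·11.7^9/9! = 0.0938997
  f_III = e^(−12.8)·12.8^9/9! = 0.0701709
  f_IV = e^(−13.2)·13.2^9/9! = 0.0620462
Prior × likelihood for each component:
  w_I·f_I = 0.06 × 0.00558401 = 0.00033504
  w_II·f_II = 0.45 × 0.0938997 = 0.0422549
  w_III·f_III = 0.29 × 0.0701709 = 0.0203496
  w_IV·f_IV = 0.20 × 0.0620462 = 0.0124092
Evidence: 0.00033504 + 0.0422549 + 0.0203496 + 0.0124092 = 0.0753487
P(Regime III | x) = 0.0203496 / 0.0753487 ≈ 0.270

0.270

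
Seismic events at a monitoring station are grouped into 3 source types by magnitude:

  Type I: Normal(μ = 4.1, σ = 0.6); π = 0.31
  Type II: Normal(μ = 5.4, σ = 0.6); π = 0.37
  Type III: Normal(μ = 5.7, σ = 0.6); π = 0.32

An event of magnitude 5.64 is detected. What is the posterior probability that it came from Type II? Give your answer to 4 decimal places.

0.5087

P(component k | x) = w_k·f_k(x) / marginal(x), where marginal(x) = Σ_j w_j·f_j(x).
Normal densities:
  p_I = 0.0246741
  p_II = 0.613784
  p_III = 0.661588
Prior × likelihood for each component:
  w_I·p_I = 0.31 × 0.0246741 = 0.00764897
  w_II·p_II = 0.37 × 0.613784 = 0.2271
  w_III·p_III = 0.32 × 0.661588 = 0.211708
Normaliser: 0.00764897 + 0.2271 + 0.211708 = 0.446457
P(Type II | data) = 0.2271 / 0.446457 ≈ 0.5087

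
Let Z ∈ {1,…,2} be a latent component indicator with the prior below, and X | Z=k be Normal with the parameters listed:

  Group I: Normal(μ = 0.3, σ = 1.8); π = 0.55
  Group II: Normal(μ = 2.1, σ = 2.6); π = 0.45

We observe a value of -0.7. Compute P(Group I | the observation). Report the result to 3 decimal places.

The responsibility of component k is π_k f_k(x) divided by Σ_j π_j f_j(x).
Evaluate each component's likelihood at the observed value:
  L_I = (1/(1.8·√(2π)))·exp(−(-0.7−0.3)²/(2·1.8²)) = 0.221635·exp(-0.15432) = 0.18994
  L_II = (1/(2.6·√(2π)))·exp(−(-0.7−2.1)²/(2·2.6²)) = 0.153439·exp(-0.57988) = 0.0859206
Prior × likelihood for each component:
  π_I·L_I = 0.55 × 0.18994 = 0.104467
  π_II·L_II = 0.45 × 0.0859206 = 0.0386643
Denominator: 0.104467 + 0.0386643 = 0.143131
P(Group I | -0.7) = 0.104467 / 0.143131 ≈ 0.730

0.730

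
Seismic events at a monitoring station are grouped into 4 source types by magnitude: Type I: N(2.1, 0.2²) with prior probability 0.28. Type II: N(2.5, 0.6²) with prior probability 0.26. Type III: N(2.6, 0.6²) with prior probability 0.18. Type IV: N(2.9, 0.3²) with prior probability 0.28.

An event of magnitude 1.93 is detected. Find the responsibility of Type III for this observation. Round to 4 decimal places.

0.1135

The responsibility of component k is P(Z=k) f_k(x) divided by Σ_j P(Z=j) f_j(x).
Normal densities:
  p_I = 1.38992
  p_II = 0.423432
  p_III = 0.356442
  p_IV = 0.00713896
Multiply by the mixture weights:
  P(Z=I)·p_I = 0.28 × 1.38992 = 0.389179
  P(Z=II)·p_II = 0.26 × 0.423432 = 0.110092
  P(Z=III)·p_III = 0.18 × 0.356442 = 0.0641595
  P(Z=IV)·p_IV = 0.28 × 0.00713896 = 0.00199891
Normaliser: 0.389179 + 0.110092 + 0.0641595 + 0.00199891 = 0.565429
So the posterior for Type III is 0.0641595 / 0.565429 ≈ 0.1135.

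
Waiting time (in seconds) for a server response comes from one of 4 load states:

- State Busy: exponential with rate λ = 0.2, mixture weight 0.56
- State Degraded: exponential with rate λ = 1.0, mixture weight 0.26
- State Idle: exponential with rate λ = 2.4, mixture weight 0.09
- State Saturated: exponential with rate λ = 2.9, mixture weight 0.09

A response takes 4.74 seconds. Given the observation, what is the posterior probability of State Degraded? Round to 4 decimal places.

0.0497

Posterior ∝ prior × likelihood, so P(k | x) ∝ π_k f_k(x); normalise over all components.
Evaluate each component's likelihood at the observed value:
  f_Busy = 0.2·e^(−0.2·4.74) = 0.2·e^(−0.9480) = 0.0775031
  f_Degraded = 1.0·e^(−1.0·4.74) = 1.0·e^(−4.7400) = 0.00873865
  f_Idle = 2.4·e^(−2.4·4.74) = 2.4·e^(−11.3760) = 2.75218e-05
  f_Saturated = 2.9·e^(−2.9·4.74) = 2.9·e^(−13.7460) = 3.10875e-06
Weight by the priors:
  π_Busy·f_Busy = 0.56 × 0.0775031 = 0.0434017
  π_Degraded·f_Degraded = 0.26 × 0.00873865 = 0.00227205
  π_Idle·f_Idle = 0.09 × 2.75218e-05 = 2.47696e-06
  π_Saturated·f_Saturated = 0.09 × 3.10875e-06 = 2.79788e-07
Sum: 0.0434017 + 0.00227205 + 2.47696e-06 + 2.79788e-07 = 0.0456765
Responsibility of State Degraded: 0.00227205 / 0.0456765 ≈ 0.0497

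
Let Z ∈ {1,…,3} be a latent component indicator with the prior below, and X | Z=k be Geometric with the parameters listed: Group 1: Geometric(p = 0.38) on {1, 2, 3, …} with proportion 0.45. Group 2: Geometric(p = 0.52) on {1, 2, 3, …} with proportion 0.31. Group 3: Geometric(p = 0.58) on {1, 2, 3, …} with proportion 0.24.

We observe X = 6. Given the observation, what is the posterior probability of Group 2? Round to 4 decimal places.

Apply Bayes' rule: the posterior for each component is proportional to its prior times its likelihood at x.
Component likelihoods at x = 6:
  L_1 = 0.38·(1−0.38)^5 = 0.38·0.0916133 = 0.034813
  L_2 = 0.52·(1−0.52)^5 = 0.52·0.0254804 = 0.0132498
  L_3 = 0.58·(1−0.58)^5 = 0.58·0.0130691 = 0.00758009
Multiply by the mixture weights:
  P(Z=1)·L_1 = 0.45 × 0.034813 = 0.0156659
  P(Z=2)·L_2 = 0.31 × 0.0132498 = 0.00410744
  P(Z=3)·L_3 = 0.24 × 0.00758009 = 0.00181922
Evidence: 0.0156659 + 0.00410744 + 0.00181922 = 0.0215925
Responsibility of Group 2: 0.00410744 / 0.0215925 ≈ 0.1902

0.1902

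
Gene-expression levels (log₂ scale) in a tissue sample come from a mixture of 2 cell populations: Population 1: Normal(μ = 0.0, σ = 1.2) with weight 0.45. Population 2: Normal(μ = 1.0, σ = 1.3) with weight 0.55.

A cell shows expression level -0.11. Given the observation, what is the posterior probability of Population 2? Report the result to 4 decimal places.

0.4404

Apply Bayes' rule: the posterior for each component is proportional to its prior times its likelihood at x.
Component likelihoods at x = -0.11:
  p_1 = (1/(1.2·√(2π)))·exp(−(-0.11−0.0)²/(2·1.2²)) = 0.332452·exp(-0.00420) = 0.331058
  p_2 = (1/(1.3·√(2π)))·exp(−(-0.11−1.0)²/(2·1.3²)) = 0.306879·exp(-0.36453) = 0.213135
Weight by the priors:
  P(Z=1)·p_1 = 0.45 × 0.331058 = 0.148976
  P(Z=2)·p_2 = 0.55 × 0.213135 = 0.117224
Marginal: 0.148976 + 0.117224 = 0.2662
P(Population 2 | data) ≈ 0.4404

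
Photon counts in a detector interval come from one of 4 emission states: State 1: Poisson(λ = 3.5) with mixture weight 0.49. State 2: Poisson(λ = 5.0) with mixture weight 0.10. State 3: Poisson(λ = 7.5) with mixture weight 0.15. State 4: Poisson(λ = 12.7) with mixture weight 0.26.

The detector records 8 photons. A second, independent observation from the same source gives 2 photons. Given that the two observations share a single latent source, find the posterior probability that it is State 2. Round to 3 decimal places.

0.229

Apply Bayes' rule: the posterior for each component is proportional to its prior times its likelihood at x.
Since both observations come from the same component, the likelihood for component k is f_k(x₁)·f_k(x₂).
  p_1 = [e^(−3.5)·3.5^8/8! = 0.0168653] × [0.184959] = 0.00311938
  p_2 = [e^(−5.0)·5.0^8/8! = 0.065278] × [0.0842243] = 0.005498
  p_3 = [e^(−7.5)·7.5^8/8! = 0.137329] × [0.0155555] = 0.00213621
  p_4 = [e^(−12.7)·12.7^8/8! = 0.0512117] × [0.000246058] = 1.26011e-05
Weight by the priors:
  w_1·p_1 = 0.49 × 0.00311938 = 0.0015285
  w_2·p_2 = 0.10 × 0.005498 = 0.0005498
  w_3·p_3 = 0.15 × 0.00213621 = 0.000320432
  w_4·p_4 = 0.26 × 1.26011e-05 = 3.27627e-06
Evidence: 0.0015285 + 0.0005498 + 0.000320432 + 3.27627e-06 = 0.00240201
Responsibility of State 2: 0.0005498 / 0.00240201 ≈ 0.229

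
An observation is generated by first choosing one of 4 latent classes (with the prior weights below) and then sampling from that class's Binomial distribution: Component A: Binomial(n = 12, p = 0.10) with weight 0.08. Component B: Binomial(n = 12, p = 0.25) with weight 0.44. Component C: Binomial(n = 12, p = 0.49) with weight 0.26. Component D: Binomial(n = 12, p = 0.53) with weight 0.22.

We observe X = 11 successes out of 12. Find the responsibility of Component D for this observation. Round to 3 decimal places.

0.649

The responsibility of component k is P(Z=k) f_k(x) divided by Σ_j P(Z=j) f_j(x).
Component likelihoods at x = 11 successes out of 12:
  f_A = C(12,11)·0.10^11·0.90^1 = 12·1e-11·0.9 = 1.08e-10
  f_B = C(12,11)·0.25^11·0.75^1 = 12·2.38419e-07·0.75 = 2.14577e-06
  f_C = C(12,11)·0.49^11·0.51^1 = 12·0.000390982·0.51 = 0.00239281
  f_D = C(12,11)·0.53^11·0.47^1 = 12·0.000926904·0.47 = 0.00522774
Weight by the priors:
  P(Z=A)·f_A = 0.08 × 1.08e-10 = 8.64e-12
  P(Z=B)·f_B = 0.44 × 2.14577e-06 = 9.44138e-07
  P(Z=C)·f_C = 0.26 × 0.00239281 = 0.000622131
  P(Z=D)·f_D = 0.22 × 0.00522774 = 0.0011501
Denominator: 8.64e-12 + 9.44138e-07 + 0.000622131 + 0.0011501 = 0.00177318
So the posterior for Component D is 0.0011501 / 0.00177318 ≈ 0.649.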